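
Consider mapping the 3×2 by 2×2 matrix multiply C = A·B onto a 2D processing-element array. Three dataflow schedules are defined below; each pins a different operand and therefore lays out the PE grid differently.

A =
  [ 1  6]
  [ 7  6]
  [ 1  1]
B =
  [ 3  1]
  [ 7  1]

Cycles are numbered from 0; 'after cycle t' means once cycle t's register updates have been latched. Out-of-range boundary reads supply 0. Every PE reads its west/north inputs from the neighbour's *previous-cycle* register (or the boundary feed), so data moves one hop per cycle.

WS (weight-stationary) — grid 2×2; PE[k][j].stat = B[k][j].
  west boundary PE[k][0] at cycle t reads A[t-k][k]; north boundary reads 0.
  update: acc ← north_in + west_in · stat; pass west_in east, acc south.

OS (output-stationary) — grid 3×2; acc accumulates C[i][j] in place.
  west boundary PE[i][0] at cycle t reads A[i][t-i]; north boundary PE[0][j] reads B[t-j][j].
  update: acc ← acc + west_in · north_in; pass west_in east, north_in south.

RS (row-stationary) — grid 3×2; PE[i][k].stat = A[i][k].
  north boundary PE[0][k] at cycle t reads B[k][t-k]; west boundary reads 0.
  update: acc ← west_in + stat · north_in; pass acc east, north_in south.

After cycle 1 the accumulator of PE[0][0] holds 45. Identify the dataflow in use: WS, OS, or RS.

— WS: 2×2; PE[0][0] trace:
  [0] (0,0) acc=3 (h:1 v:3)
  [1] (0,0) acc=21 (h:7 v:21)
— OS: 3×2; PE[0][0] trace:
  [0] (0,0) acc=3 (h:1 v:3)
  [1] (0,0) acc=45 (h:6 v:7)
— RS: 3×2; PE[0][0] trace:
  [0] (0,0) acc=3 (h:3 v:3)
  [1] (0,0) acc=1 (h:1 v:1)

dataflow = OS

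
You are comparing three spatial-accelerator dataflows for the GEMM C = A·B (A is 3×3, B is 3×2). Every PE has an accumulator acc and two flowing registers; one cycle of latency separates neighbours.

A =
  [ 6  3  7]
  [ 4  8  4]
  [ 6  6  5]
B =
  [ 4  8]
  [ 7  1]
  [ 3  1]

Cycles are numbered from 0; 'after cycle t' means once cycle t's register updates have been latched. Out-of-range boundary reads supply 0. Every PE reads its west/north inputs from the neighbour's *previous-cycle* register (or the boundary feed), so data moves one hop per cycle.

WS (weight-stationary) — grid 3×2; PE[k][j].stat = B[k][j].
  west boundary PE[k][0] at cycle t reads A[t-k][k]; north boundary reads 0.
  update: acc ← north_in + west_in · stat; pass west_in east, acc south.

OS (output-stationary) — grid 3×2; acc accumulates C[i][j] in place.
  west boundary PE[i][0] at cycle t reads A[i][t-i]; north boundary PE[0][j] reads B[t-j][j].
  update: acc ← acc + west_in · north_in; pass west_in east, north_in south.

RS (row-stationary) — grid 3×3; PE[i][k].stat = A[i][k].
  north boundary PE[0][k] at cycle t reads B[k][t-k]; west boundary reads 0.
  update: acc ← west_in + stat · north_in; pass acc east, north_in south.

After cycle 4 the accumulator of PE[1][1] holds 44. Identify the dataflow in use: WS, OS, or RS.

— WS: 3×2; PE[1][1] trace:
  0: (1,1).acc=0  regs=<0,0>
  1: (1,1).acc=0  regs=<0,0>
  2: (1,1).acc=51  regs=<3,51>
  3: (1,1).acc=40  regs=<8,40>
  4: (1,1).acc=54  regs=<6,54>
— OS: 3×2; PE[1][1] trace:
  0: (1,1).acc=0  regs=<0,0>
  1: (1,1).acc=0  regs=<0,0>
  2: (1,1).acc=32  regs=<4,8>
  3: (1,1).acc=40  regs=<8,1>
  4: (1,1).acc=44  regs=<4,1>
— RS: 3×3; PE[1][1] trace:
  0: (1,1).acc=0  regs=<0,0>
  1: (1,1).acc=0  regs=<0,0>
  2: (1,1).acc=72  regs=<72,7>
  3: (1,1).acc=40  regs=<40,1>
  4: (1,1).acc=0  regs=<0,0>

dataflow = OS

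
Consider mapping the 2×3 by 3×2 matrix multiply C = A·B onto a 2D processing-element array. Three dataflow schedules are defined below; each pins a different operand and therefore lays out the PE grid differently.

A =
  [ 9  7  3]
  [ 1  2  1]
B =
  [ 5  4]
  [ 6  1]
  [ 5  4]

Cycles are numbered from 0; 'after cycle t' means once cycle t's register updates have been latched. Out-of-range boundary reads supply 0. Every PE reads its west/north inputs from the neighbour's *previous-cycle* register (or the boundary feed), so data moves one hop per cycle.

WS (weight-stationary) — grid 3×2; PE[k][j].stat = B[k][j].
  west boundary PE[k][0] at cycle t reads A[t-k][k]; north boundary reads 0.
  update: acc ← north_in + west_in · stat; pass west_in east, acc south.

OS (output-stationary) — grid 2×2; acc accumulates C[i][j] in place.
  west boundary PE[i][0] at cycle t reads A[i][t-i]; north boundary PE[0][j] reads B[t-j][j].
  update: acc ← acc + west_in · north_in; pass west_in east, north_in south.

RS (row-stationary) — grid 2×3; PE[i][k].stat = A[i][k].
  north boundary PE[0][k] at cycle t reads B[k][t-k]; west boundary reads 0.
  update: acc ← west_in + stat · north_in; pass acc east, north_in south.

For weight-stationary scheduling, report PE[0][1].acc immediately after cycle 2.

PE[0][1].acc = 4

Tracing WS — 3×2 array, target PE[0][1]:
  c0 r0c0: 45 / 9 / 45
  c0 r0c1: 0 / 0 / 0
  c1 r0c0: 5 / 1 / 5
  c1 r0c1: 36 / 9 / 36
  c2 r0c0: 0 / 0 / 0
  c2 r0c1: 4 / 1 / 4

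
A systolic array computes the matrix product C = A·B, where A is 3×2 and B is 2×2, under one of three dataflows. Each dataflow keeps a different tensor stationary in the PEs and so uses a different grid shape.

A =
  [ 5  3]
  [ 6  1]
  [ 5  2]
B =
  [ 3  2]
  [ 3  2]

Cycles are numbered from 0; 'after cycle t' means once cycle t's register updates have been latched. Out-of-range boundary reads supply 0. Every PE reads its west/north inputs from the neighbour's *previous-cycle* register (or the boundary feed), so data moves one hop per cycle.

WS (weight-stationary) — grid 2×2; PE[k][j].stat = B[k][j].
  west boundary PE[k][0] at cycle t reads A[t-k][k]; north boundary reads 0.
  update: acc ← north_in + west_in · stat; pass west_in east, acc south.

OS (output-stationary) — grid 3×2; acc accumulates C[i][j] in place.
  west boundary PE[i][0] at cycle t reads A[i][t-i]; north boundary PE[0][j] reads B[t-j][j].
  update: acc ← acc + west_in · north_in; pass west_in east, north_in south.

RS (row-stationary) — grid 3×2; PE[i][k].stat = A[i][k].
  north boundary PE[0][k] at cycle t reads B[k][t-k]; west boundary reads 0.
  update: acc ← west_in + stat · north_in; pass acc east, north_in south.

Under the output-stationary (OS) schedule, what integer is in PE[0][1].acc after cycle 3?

Tracing OS — 3×2 array, target PE[0][1]:
  c0 r0c0: 15 / 5 / 3
  c0 r0c1: 0 / 0 / 0
  c1 r0c0: 24 / 3 / 3
  c1 r0c1: 10 / 5 / 2
  c2 r0c0: 24 / 0 / 0
  c2 r0c1: 16 / 3 / 2
  c3 r0c0: 24 / 0 / 0
  c3 r0c1: 16 / 0 / 0

PE[0][1].acc = 16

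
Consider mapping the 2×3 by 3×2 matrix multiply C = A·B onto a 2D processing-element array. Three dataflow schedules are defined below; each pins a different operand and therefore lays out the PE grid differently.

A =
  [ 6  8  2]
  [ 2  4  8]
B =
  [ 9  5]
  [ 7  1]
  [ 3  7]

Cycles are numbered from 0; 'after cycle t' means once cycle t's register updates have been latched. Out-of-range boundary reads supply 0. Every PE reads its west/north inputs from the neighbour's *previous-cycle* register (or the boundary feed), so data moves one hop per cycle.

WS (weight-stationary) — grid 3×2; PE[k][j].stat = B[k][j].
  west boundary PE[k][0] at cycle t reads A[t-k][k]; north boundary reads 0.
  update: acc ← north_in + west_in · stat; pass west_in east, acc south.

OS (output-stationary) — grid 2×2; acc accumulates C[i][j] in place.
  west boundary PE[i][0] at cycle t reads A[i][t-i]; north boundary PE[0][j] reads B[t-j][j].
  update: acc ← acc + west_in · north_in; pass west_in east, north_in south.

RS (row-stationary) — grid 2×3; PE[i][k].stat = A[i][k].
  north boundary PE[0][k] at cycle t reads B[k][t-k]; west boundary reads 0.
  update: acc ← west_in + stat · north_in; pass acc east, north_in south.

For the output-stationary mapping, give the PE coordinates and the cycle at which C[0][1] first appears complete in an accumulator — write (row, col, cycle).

Under OS, C[0][1] lands at PE[0][1]:
  t=0 PE[0][1]: acc=0 h=0 v=0
  t=1 PE[0][1]: acc=30 h=6 v=5
  t=2 PE[0][1]: acc=38 h=8 v=1
  t=3 PE[0][1]: acc=52 h=2 v=7

(row, col, cycle) = (0, 1, 3)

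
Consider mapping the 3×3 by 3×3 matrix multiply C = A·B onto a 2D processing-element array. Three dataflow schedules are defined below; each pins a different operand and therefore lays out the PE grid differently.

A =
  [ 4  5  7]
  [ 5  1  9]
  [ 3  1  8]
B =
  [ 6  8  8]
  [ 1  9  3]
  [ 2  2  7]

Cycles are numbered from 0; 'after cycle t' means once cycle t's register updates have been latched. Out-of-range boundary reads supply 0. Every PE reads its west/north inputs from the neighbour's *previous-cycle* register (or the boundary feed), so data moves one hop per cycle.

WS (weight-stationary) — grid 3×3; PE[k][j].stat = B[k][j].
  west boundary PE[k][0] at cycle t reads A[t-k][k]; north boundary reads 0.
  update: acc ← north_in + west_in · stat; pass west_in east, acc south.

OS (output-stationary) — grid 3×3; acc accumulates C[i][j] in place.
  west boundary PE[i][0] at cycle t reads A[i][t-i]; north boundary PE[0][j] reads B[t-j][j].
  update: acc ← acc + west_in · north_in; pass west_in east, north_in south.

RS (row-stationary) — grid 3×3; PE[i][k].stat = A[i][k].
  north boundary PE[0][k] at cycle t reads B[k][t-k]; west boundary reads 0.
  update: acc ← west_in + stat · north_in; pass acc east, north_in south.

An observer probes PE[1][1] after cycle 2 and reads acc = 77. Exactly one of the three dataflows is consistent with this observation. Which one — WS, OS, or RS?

WS [3×3] PE[1][1] across cycles:
  t=0 PE[1][1]: acc=0 h=0 v=0
  t=1 PE[1][1]: acc=0 h=0 v=0
  t=2 PE[1][1]: acc=77 h=5 v=77
OS [3×3] PE[1][1] across cycles:
  t=0 PE[1][1]: acc=0 h=0 v=0
  t=1 PE[1][1]: acc=0 h=0 v=0
  t=2 PE[1][1]: acc=40 h=5 v=8
RS [3×3] PE[1][1] across cycles:
  t=0 PE[1][1]: acc=0 h=0 v=0
  t=1 PE[1][1]: acc=0 h=0 v=0
  t=2 PE[1][1]: acc=31 h=31 v=1

dataflow = WS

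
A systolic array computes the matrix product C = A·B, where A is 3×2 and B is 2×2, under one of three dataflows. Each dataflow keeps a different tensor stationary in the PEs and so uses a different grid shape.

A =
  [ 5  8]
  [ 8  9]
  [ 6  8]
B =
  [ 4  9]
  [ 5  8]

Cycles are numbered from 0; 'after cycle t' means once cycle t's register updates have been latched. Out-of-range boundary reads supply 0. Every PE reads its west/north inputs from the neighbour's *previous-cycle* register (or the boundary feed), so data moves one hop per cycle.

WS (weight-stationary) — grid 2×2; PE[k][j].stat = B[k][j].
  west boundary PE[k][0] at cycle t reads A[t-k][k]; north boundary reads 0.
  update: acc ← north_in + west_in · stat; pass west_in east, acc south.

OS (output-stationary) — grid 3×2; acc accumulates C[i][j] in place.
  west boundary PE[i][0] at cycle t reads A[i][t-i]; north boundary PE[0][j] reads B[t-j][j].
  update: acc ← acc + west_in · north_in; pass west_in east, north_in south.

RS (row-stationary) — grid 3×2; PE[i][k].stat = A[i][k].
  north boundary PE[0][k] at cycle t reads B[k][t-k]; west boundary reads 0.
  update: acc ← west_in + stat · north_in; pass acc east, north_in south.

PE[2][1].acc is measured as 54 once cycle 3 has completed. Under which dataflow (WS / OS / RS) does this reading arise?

dataflow = OS

WS (2×2): PE[2][1] does not exist.
Under OS (3×2), PE[2][1]:
  0: (2,1).acc=0  regs=<0,0>
  1: (2,1).acc=0  regs=<0,0>
  2: (2,1).acc=0  regs=<0,0>
  3: (2,1).acc=54  regs=<6,9>
Under RS (3×2), PE[2][1]:
  0: (2,1).acc=0  regs=<0,0>
  1: (2,1).acc=0  regs=<0,0>
  2: (2,1).acc=0  regs=<0,0>
  3: (2,1).acc=64  regs=<64,5>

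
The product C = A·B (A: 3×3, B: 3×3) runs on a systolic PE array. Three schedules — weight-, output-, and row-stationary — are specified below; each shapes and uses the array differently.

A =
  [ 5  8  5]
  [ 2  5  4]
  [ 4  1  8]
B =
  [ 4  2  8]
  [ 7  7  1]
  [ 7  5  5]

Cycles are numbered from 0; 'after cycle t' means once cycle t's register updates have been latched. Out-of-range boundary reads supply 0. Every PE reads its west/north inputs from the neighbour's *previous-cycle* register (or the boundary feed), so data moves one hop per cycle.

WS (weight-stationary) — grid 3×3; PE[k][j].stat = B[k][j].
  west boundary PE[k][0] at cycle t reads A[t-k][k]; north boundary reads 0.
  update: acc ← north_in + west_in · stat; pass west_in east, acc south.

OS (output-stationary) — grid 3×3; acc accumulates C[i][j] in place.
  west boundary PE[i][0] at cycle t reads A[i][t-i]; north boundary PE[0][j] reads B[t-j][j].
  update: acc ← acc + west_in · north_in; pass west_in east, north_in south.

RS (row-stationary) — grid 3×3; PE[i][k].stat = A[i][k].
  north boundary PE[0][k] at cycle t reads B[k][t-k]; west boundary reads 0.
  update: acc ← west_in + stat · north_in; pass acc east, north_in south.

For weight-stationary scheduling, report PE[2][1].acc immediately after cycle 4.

WS 3×3: PE[2][1] cycle-by-cycle (with neighbour feeds):
  t=0 PE[1][1]: acc=0 h=0 v=0
  t=0 PE[2][0]: acc=0 h=0 v=0
  t=0 PE[2][1]: acc=0 h=0 v=0
  t=1 PE[1][1]: acc=0 h=0 v=0
  t=1 PE[2][0]: acc=0 h=0 v=0
  t=1 PE[2][1]: acc=0 h=0 v=0
  t=2 PE[1][1]: acc=66 h=8 v=66
  t=2 PE[2][0]: acc=111 h=5 v=111
  t=2 PE[2][1]: acc=0 h=0 v=0
  t=3 PE[1][1]: acc=39 h=5 v=39
  t=3 PE[2][0]: acc=71 h=4 v=71
  t=3 PE[2][1]: acc=91 h=5 v=91
  t=4 PE[1][1]: acc=15 h=1 v=15
  t=4 PE[2][0]: acc=79 h=8 v=79
  t=4 PE[2][1]: acc=59 h=4 v=59

PE[2][1].acc = 59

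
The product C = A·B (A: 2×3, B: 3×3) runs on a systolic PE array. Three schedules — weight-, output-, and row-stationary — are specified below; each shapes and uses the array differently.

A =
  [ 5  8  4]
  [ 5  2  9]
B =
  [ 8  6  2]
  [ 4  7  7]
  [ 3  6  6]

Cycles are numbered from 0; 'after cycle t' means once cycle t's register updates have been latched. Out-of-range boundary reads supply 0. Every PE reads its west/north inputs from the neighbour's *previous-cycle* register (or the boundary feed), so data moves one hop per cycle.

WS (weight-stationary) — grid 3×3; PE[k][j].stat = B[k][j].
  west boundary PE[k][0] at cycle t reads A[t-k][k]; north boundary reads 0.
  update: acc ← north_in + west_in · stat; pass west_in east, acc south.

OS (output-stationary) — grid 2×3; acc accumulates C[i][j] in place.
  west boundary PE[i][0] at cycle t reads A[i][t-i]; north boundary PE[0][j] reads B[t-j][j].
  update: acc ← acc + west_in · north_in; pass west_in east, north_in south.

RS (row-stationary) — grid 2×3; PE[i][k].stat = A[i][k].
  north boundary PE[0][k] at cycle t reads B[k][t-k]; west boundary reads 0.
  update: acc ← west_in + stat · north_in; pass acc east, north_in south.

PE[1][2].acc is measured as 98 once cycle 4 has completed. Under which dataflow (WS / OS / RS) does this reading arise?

dataflow = RS

Under WS (3×3), PE[1][2]:
  [0] (1,2) acc=0 (h:0 v:0)
  [1] (1,2) acc=0 (h:0 v:0)
  [2] (1,2) acc=0 (h:0 v:0)
  [3] (1,2) acc=66 (h:8 v:66)
  [4] (1,2) acc=24 (h:2 v:24)
Under OS (2×3), PE[1][2]:
  [0] (1,2) acc=0 (h:0 v:0)
  [1] (1,2) acc=0 (h:0 v:0)
  [2] (1,2) acc=0 (h:0 v:0)
  [3] (1,2) acc=10 (h:5 v:2)
  [4] (1,2) acc=24 (h:2 v:7)
Under RS (2×3), PE[1][2]:
  [0] (1,2) acc=0 (h:0 v:0)
  [1] (1,2) acc=0 (h:0 v:0)
  [2] (1,2) acc=0 (h:0 v:0)
  [3] (1,2) acc=75 (h:75 v:3)
  [4] (1,2) acc=98 (h:98 v:6)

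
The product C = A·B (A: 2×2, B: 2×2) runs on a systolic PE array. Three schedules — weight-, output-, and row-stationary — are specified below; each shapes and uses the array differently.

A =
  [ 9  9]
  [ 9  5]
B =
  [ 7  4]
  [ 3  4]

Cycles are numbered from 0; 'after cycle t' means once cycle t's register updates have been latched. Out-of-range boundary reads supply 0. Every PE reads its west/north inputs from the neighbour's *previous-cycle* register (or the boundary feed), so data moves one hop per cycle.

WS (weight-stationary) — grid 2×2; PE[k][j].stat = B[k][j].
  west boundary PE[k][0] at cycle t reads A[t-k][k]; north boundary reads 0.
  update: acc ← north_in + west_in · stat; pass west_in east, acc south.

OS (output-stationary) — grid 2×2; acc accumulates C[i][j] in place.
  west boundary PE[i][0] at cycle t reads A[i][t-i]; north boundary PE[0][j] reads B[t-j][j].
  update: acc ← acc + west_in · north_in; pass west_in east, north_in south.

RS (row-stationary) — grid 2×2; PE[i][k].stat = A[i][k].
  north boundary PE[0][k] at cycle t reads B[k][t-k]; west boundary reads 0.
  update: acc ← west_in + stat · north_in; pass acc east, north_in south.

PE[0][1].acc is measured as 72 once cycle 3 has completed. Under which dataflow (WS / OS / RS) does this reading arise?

Under WS (2×2), PE[0][1]:
  cycle 0: PE[0][1] → acc 0, east 0, south 0
  cycle 1: PE[0][1] → acc 36, east 9, south 36
  cycle 2: PE[0][1] → acc 36, east 9, south 36
  cycle 3: PE[0][1] → acc 0, east 0, south 0
Under OS (2×2), PE[0][1]:
  cycle 0: PE[0][1] → acc 0, east 0, south 0
  cycle 1: PE[0][1] → acc 36, east 9, south 4
  cycle 2: PE[0][1] → acc 72, east 9, south 4
  cycle 3: PE[0][1] → acc 72, east 0, south 0
Under RS (2×2), PE[0][1]:
  cycle 0: PE[0][1] → acc 0, east 0, south 0
  cycle 1: PE[0][1] → acc 90, east 90, south 3
  cycle 2: PE[0][1] → acc 72, east 72, south 4
  cycle 3: PE[0][1] → acc 0, east 0, south 0

dataflow = OS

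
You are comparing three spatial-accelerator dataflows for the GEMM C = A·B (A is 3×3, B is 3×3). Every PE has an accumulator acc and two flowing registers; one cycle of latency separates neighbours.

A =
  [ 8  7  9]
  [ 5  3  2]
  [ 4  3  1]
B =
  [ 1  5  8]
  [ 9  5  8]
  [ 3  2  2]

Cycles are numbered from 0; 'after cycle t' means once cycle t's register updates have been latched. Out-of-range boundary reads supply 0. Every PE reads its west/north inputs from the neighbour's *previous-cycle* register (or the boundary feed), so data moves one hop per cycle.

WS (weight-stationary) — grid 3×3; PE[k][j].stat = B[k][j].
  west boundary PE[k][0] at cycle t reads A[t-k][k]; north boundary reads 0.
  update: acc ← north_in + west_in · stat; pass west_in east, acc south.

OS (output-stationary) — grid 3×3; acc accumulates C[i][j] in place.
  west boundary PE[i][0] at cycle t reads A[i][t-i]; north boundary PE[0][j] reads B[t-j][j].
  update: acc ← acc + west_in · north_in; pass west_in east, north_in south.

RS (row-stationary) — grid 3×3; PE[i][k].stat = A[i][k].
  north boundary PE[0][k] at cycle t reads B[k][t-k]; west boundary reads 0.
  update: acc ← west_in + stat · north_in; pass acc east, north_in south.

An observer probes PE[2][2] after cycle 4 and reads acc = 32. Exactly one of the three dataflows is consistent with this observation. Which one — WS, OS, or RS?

— WS: 3×3; PE[2][2] trace:
  c0 r2c2: 0 / 0 / 0
  c1 r2c2: 0 / 0 / 0
  c2 r2c2: 0 / 0 / 0
  c3 r2c2: 0 / 0 / 0
  c4 r2c2: 138 / 9 / 138
— OS: 3×3; PE[2][2] trace:
  c0 r2c2: 0 / 0 / 0
  c1 r2c2: 0 / 0 / 0
  c2 r2c2: 0 / 0 / 0
  c3 r2c2: 0 / 0 / 0
  c4 r2c2: 32 / 4 / 8
— RS: 3×3; PE[2][2] trace:
  c0 r2c2: 0 / 0 / 0
  c1 r2c2: 0 / 0 / 0
  c2 r2c2: 0 / 0 / 0
  c3 r2c2: 0 / 0 / 0
  c4 r2c2: 34 / 34 / 3

dataflow = OS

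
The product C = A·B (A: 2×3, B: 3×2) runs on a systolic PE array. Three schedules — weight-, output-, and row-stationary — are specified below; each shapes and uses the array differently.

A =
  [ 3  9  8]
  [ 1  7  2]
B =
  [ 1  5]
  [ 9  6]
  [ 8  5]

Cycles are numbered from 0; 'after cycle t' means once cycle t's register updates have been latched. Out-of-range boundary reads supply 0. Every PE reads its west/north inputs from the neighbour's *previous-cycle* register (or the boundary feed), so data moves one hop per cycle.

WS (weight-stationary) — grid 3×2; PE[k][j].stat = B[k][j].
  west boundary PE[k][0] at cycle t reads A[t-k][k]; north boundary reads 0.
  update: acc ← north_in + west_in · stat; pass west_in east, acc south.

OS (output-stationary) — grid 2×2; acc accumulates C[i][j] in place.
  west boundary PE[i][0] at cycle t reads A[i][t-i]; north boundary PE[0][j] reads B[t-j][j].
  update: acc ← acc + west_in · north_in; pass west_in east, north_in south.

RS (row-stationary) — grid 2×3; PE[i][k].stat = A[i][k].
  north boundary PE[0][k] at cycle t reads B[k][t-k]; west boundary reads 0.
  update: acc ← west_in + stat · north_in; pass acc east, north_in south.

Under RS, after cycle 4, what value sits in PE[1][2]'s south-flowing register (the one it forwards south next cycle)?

RS (2×3). Following PE[1][2] plus its west/north inputs:
  step 0 · PE0,2: acc=0; fwd→0 fwd↓0
  step 0 · PE1,1: acc=0; fwd→0 fwd↓0
  step 0 · PE1,2: acc=0; fwd→0 fwd↓0
  step 1 · PE0,2: acc=0; fwd→0 fwd↓0
  step 1 · PE1,1: acc=0; fwd→0 fwd↓0
  step 1 · PE1,2: acc=0; fwd→0 fwd↓0
  step 2 · PE0,2: acc=148; fwd→148 fwd↓8
  step 2 · PE1,1: acc=64; fwd→64 fwd↓9
  step 2 · PE1,2: acc=0; fwd→0 fwd↓0
  step 3 · PE0,2: acc=109; fwd→109 fwd↓5
  step 3 · PE1,1: acc=47; fwd→47 fwd↓6
  step 3 · PE1,2: acc=80; fwd→80 fwd↓8
  step 4 · PE0,2: acc=0; fwd→0 fwd↓0
  step 4 · PE1,1: acc=0; fwd→0 fwd↓0
  step 4 · PE1,2: acc=57; fwd→57 fwd↓5

register = 5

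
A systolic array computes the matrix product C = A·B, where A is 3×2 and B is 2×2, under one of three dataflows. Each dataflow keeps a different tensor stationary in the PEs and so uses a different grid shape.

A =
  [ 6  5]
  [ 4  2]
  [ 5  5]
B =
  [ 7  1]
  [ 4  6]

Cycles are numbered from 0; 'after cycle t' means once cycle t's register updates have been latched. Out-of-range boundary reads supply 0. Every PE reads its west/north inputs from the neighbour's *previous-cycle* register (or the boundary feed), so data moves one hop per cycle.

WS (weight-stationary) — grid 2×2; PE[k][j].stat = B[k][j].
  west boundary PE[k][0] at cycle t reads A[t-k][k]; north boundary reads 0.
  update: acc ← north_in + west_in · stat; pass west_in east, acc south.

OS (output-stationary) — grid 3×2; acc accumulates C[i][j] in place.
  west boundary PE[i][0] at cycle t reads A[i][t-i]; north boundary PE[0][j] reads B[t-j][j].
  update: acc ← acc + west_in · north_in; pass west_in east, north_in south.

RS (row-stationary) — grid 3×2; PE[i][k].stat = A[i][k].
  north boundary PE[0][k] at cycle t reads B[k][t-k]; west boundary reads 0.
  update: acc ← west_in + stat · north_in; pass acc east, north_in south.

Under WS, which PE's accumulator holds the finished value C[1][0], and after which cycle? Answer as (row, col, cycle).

(row, col, cycle) = (1, 0, 2)

Under WS, C[1][0] lands at PE[1][0]:
  cycle 0: PE[1][0] → acc 0, east 0, south 0
  cycle 1: PE[1][0] → acc 62, east 5, south 62
  cycle 2: PE[1][0] → acc 36, east 2, south 36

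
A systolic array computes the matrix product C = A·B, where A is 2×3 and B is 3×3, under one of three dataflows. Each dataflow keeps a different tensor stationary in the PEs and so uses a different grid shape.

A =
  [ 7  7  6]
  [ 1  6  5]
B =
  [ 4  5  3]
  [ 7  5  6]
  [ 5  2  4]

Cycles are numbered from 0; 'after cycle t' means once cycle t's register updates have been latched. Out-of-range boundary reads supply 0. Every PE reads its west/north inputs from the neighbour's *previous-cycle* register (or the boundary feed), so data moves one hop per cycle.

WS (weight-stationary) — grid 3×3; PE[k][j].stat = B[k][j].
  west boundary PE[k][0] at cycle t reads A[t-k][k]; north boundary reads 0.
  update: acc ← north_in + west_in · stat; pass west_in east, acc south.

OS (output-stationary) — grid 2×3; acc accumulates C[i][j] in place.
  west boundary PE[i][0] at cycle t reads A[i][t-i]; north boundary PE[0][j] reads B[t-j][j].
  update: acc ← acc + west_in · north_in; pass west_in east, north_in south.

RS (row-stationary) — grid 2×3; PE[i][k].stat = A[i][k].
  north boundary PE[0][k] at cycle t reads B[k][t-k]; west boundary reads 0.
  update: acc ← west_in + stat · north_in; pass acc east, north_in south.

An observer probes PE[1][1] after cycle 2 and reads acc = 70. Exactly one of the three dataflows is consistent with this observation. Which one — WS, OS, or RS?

WS [3×3] PE[1][1] across cycles:
  after 0 — PE[1][1] acc=0, pass-E 0, pass-S 0
  after 1 — PE[1][1] acc=0, pass-E 0, pass-S 0
  after 2 — PE[1][1] acc=70, pass-E 7, pass-S 70
OS [2×3] PE[1][1] across cycles:
  after 0 — PE[1][1] acc=0, pass-E 0, pass-S 0
  after 1 — PE[1][1] acc=0, pass-E 0, pass-S 0
  after 2 — PE[1][1] acc=5, pass-E 1, pass-S 5
RS [2×3] PE[1][1] across cycles:
  after 0 — PE[1][1] acc=0, pass-E 0, pass-S 0
  after 1 — PE[1][1] acc=0, pass-E 0, pass-S 0
  after 2 — PE[1][1] acc=46, pass-E 46, pass-S 7

dataflow = WS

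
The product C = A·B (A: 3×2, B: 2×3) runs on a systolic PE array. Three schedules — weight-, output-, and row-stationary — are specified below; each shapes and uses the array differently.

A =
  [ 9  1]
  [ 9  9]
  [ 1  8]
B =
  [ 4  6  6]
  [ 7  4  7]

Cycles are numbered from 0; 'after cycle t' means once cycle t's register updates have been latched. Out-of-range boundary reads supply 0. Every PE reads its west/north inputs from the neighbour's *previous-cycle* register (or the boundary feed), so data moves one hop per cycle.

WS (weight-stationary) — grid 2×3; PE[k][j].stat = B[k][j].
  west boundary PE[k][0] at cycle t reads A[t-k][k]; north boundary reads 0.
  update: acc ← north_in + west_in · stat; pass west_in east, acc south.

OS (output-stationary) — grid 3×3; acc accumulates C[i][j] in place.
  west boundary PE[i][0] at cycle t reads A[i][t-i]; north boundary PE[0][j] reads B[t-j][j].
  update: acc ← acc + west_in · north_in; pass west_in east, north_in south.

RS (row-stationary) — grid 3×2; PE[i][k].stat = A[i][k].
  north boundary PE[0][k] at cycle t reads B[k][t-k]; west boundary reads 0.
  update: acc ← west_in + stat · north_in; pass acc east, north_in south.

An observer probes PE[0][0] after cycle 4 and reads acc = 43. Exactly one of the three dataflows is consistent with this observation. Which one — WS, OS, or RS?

dataflow = OS

— WS: 2×3; PE[0][0] trace:
  0: (0,0).acc=36  regs=<9,36>
  1: (0,0).acc=36  regs=<9,36>
  2: (0,0).acc=4  regs=<1,4>
  3: (0,0).acc=0  regs=<0,0>
  4: (0,0).acc=0  regs=<0,0>
— OS: 3×3; PE[0][0] trace:
  0: (0,0).acc=36  regs=<9,4>
  1: (0,0).acc=43  regs=<1,7>
  2: (0,0).acc=43  regs=<0,0>
  3: (0,0).acc=43  regs=<0,0>
  4: (0,0).acc=43  regs=<0,0>
— RS: 3×2; PE[0][0] trace:
  0: (0,0).acc=36  regs=<36,4>
  1: (0,0).acc=54  regs=<54,6>
  2: (0,0).acc=54  regs=<54,6>
  3: (0,0).acc=0  regs=<0,0>
  4: (0,0).acc=0  regs=<0,0>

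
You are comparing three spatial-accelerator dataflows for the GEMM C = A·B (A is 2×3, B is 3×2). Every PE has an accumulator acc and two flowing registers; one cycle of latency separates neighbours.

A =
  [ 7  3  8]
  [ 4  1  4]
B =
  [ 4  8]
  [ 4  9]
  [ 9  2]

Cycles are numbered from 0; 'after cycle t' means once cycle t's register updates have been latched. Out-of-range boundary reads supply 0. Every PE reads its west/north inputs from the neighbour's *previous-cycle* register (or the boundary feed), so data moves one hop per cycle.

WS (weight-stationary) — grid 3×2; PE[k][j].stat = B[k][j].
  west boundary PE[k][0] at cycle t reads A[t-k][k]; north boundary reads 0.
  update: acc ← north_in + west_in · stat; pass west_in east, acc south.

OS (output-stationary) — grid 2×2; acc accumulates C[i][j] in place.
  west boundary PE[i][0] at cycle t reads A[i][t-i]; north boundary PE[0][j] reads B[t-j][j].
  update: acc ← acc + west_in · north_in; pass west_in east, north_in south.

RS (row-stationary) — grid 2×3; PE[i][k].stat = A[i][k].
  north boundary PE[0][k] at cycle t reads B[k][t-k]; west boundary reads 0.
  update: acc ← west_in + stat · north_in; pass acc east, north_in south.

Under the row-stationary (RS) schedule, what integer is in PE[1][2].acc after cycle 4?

RS on a 2×3 grid — tracing PE[1][2] and its feeders:
  step 0 · PE0,2: acc=0; fwd→0 fwd↓0
  step 0 · PE1,1: acc=0; fwd→0 fwd↓0
  step 0 · PE1,2: acc=0; fwd→0 fwd↓0
  step 1 · PE0,2: acc=0; fwd→0 fwd↓0
  step 1 · PE1,1: acc=0; fwd→0 fwd↓0
  step 1 · PE1,2: acc=0; fwd→0 fwd↓0
  step 2 · PE0,2: acc=112; fwd→112 fwd↓9
  step 2 · PE1,1: acc=20; fwd→20 fwd↓4
  step 2 · PE1,2: acc=0; fwd→0 fwd↓0
  step 3 · PE0,2: acc=99; fwd→99 fwd↓2
  step 3 · PE1,1: acc=41; fwd→41 fwd↓9
  step 3 · PE1,2: acc=56; fwd→56 fwd↓9
  step 4 · PE0,2: acc=0; fwd→0 fwd↓0
  step 4 · PE1,1: acc=0; fwd→0 fwd↓0
  step 4 · PE1,2: acc=49; fwd→49 fwd↓2

PE[1][2].acc = 49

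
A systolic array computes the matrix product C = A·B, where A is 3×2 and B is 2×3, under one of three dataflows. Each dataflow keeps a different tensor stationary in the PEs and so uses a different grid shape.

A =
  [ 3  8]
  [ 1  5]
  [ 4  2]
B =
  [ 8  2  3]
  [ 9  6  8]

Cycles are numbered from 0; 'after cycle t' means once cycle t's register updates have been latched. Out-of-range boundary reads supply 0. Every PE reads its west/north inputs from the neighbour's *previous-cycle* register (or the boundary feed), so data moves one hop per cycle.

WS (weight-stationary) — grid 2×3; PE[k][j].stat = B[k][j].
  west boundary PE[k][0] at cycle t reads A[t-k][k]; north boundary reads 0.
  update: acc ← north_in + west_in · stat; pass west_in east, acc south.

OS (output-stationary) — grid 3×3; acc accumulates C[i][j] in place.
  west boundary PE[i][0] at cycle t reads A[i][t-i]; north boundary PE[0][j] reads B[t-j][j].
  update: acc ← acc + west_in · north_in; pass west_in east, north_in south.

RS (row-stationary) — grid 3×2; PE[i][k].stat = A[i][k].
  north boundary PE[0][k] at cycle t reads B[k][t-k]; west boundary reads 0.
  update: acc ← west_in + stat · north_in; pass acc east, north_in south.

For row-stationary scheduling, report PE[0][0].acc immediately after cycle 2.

PE[0][0].acc = 9

Tracing RS — 3×2 array, target PE[0][0]:
  0: (0,0).acc=24  regs=<24,8>
  1: (0,0).acc=6  regs=<6,2>
  2: (0,0).acc=9  regs=<9,3>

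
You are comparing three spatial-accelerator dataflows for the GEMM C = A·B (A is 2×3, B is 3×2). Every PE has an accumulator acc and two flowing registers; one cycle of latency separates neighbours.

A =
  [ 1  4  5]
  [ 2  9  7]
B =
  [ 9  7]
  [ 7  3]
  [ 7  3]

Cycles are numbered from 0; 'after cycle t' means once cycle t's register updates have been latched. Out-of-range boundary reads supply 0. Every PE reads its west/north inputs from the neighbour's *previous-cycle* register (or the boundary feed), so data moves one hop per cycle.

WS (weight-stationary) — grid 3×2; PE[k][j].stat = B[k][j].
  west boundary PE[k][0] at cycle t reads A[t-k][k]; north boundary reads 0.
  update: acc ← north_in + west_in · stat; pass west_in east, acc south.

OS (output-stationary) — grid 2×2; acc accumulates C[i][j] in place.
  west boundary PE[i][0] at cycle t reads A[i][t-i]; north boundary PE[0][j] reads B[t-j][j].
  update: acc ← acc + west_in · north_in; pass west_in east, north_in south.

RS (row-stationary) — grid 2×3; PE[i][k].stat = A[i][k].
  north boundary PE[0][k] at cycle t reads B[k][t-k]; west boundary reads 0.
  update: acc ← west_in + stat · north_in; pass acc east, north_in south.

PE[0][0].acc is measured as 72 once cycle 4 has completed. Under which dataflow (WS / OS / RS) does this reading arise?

Under WS (3×2), PE[0][0]:
  t=0 PE[0][0]: acc=9 h=1 v=9
  t=1 PE[0][0]: acc=18 h=2 v=18
  t=2 PE[0][0]: acc=0 h=0 v=0
  t=3 PE[0][0]: acc=0 h=0 v=0
  t=4 PE[0][0]: acc=0 h=0 v=0
Under OS (2×2), PE[0][0]:
  t=0 PE[0][0]: acc=9 h=1 v=9
  t=1 PE[0][0]: acc=37 h=4 v=7
  t=2 PE[0][0]: acc=72 h=5 v=7
  t=3 PE[0][0]: acc=72 h=0 v=0
  t=4 PE[0][0]: acc=72 h=0 v=0
Under RS (2×3), PE[0][0]:
  t=0 PE[0][0]: acc=9 h=9 v=9
  t=1 PE[0][0]: acc=7 h=7 v=7
  t=2 PE[0][0]: acc=0 h=0 v=0
  t=3 PE[0][0]: acc=0 h=0 v=0
  t=4 PE[0][0]: acc=0 h=0 v=0

dataflow = OS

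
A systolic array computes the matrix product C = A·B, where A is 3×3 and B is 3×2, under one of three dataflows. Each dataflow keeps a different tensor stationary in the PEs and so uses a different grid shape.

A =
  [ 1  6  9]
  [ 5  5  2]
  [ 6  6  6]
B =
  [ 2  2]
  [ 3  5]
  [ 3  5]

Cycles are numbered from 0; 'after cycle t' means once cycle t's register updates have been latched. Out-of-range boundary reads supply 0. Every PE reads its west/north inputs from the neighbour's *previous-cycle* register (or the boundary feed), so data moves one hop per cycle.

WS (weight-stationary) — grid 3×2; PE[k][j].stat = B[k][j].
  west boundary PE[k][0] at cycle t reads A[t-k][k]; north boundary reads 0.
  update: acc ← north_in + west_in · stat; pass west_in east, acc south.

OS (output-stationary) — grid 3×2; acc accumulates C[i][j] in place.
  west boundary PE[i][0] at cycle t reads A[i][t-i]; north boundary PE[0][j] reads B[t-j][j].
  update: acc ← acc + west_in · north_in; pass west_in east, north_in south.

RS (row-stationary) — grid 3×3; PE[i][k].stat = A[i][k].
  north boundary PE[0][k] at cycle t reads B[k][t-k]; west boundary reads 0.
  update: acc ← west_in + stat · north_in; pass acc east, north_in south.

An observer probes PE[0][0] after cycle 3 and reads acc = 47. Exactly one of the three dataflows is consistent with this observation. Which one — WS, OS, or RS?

Under WS (3×2), PE[0][0]:
  t=0 PE[0][0]: acc=2 h=1 v=2
  t=1 PE[0][0]: acc=10 h=5 v=10
  t=2 PE[0][0]: acc=12 h=6 v=12
  t=3 PE[0][0]: acc=0 h=0 v=0
Under OS (3×2), PE[0][0]:
  t=0 PE[0][0]: acc=2 h=1 v=2
  t=1 PE[0][0]: acc=20 h=6 v=3
  t=2 PE[0][0]: acc=47 h=9 v=3
  t=3 PE[0][0]: acc=47 h=0 v=0
Under RS (3×3), PE[0][0]:
  t=0 PE[0][0]: acc=2 h=2 v=2
  t=1 PE[0][0]: acc=2 h=2 v=2
  t=2 PE[0][0]: acc=0 h=0 v=0
  t=3 PE[0][0]: acc=0 h=0 v=0

dataflow = OS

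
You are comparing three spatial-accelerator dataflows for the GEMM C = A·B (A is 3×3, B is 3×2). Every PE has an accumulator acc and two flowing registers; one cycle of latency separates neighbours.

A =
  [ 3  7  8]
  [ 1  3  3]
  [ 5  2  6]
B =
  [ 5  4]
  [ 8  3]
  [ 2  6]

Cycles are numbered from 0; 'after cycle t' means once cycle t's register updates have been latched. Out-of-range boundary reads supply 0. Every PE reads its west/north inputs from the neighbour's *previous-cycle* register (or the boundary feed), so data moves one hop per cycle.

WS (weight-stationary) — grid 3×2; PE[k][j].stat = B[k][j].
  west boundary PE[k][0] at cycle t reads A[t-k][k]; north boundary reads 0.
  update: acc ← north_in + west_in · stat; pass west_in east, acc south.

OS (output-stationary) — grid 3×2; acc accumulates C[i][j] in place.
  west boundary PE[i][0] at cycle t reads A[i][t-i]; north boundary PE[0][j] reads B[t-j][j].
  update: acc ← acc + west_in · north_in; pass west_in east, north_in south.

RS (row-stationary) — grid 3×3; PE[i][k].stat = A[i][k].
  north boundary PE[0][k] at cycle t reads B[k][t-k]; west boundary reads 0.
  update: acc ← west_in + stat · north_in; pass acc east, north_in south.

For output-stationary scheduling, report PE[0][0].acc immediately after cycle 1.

PE[0][0].acc = 71

OS 3×2: PE[0][0] cycle-by-cycle (with neighbour feeds):
  c0 r0c0: 15 / 3 / 5
  c1 r0c0: 71 / 7 / 8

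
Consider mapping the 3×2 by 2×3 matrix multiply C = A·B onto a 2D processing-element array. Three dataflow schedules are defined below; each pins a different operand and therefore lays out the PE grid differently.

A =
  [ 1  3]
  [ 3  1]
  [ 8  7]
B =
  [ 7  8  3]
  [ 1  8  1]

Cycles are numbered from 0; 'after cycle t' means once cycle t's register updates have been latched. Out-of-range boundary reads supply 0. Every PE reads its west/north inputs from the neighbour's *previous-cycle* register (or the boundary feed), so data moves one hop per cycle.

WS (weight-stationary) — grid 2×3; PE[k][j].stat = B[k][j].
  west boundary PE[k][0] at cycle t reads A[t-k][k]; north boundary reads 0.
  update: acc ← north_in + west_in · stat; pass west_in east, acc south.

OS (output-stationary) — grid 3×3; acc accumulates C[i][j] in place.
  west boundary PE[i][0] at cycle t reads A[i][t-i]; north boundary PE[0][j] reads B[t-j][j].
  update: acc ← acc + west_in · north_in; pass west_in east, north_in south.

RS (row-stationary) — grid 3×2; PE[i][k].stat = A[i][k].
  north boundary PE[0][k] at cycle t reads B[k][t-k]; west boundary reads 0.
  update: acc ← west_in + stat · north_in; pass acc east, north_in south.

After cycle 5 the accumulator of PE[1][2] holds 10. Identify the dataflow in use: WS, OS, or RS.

dataflow = OS

— WS: 2×3; PE[1][2] trace:
  [0] (1,2) acc=0 (h:0 v:0)
  [1] (1,2) acc=0 (h:0 v:0)
  [2] (1,2) acc=0 (h:0 v:0)
  [3] (1,2) acc=6 (h:3 v:6)
  [4] (1,2) acc=10 (h:1 v:10)
  [5] (1,2) acc=31 (h:7 v:31)
— OS: 3×3; PE[1][2] trace:
  [0] (1,2) acc=0 (h:0 v:0)
  [1] (1,2) acc=0 (h:0 v:0)
  [2] (1,2) acc=0 (h:0 v:0)
  [3] (1,2) acc=9 (h:3 v:3)
  [4] (1,2) acc=10 (h:1 v:1)
  [5] (1,2) acc=10 (h:0 v:0)
RS: PE[1][2] is outside its 3×2 grid.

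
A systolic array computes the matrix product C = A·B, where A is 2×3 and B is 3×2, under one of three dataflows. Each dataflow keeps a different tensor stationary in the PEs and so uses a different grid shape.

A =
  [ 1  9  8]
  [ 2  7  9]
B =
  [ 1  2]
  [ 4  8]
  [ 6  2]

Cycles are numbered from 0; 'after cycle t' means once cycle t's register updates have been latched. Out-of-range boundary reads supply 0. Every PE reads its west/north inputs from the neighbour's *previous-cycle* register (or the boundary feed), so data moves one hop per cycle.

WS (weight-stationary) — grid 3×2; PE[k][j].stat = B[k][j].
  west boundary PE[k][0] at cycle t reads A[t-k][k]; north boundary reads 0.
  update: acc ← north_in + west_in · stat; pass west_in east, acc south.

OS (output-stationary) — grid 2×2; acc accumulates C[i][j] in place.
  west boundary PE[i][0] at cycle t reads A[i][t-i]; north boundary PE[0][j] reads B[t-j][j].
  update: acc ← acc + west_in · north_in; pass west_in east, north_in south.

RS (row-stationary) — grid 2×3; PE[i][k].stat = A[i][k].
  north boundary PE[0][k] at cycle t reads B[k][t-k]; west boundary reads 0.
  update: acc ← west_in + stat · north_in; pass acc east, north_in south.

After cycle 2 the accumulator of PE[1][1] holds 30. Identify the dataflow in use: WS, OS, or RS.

dataflow = RS

— WS: 3×2; PE[1][1] trace:
  step 0 · PE1,1: acc=0; fwd→0 fwd↓0
  step 1 · PE1,1: acc=0; fwd→0 fwd↓0
  step 2 · PE1,1: acc=74; fwd→9 fwd↓74
— OS: 2×2; PE[1][1] trace:
  step 0 · PE1,1: acc=0; fwd→0 fwd↓0
  step 1 · PE1,1: acc=0; fwd→0 fwd↓0
  step 2 · PE1,1: acc=4; fwd→2 fwd↓2
— RS: 2×3; PE[1][1] trace:
  step 0 · PE1,1: acc=0; fwd→0 fwd↓0
  step 1 · PE1,1: acc=0; fwd→0 fwd↓0
  step 2 · PE1,1: acc=30; fwd→30 fwd↓4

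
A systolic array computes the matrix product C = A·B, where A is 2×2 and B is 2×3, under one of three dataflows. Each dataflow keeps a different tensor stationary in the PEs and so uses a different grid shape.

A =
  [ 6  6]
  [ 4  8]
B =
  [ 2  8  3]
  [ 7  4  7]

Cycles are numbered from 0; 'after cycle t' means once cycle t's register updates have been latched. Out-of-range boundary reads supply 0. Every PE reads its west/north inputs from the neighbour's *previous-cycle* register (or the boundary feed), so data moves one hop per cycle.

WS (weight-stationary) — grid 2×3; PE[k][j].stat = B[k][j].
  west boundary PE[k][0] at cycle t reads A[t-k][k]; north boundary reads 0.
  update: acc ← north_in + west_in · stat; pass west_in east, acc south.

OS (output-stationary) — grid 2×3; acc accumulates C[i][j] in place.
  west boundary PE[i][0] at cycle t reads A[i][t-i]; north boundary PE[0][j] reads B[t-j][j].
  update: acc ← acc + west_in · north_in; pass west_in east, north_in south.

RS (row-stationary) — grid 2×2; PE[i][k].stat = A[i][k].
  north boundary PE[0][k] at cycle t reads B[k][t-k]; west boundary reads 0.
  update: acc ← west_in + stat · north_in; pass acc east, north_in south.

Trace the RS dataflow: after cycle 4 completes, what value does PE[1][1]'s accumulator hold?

RS 2×2: PE[1][1] cycle-by-cycle (with neighbour feeds):
  0: (0,1).acc=0  regs=<0,0>
  0: (1,0).acc=0  regs=<0,0>
  0: (1,1).acc=0  regs=<0,0>
  1: (0,1).acc=54  regs=<54,7>
  1: (1,0).acc=8  regs=<8,2>
  1: (1,1).acc=0  regs=<0,0>
  2: (0,1).acc=72  regs=<72,4>
  2: (1,0).acc=32  regs=<32,8>
  2: (1,1).acc=64  regs=<64,7>
  3: (0,1).acc=60  regs=<60,7>
  3: (1,0).acc=12  regs=<12,3>
  3: (1,1).acc=64  regs=<64,4>
  4: (0,1).acc=0  regs=<0,0>
  4: (1,0).acc=0  regs=<0,0>
  4: (1,1).acc=68  regs=<68,7>

PE[1][1].acc = 68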